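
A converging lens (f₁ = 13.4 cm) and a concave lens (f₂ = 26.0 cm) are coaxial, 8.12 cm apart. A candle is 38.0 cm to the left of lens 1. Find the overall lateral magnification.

Lens 1: 1/d_i1 = 1/(13.4) − 1/(38.0) = 0.04831, so d_i1 = 20.70 cm; m₁ = −d_i1/d_o1 = -0.5447.
d_o2 = 8.12 − (20.70) = -12.58 cm (virtual object).
f₂ = −26.0 cm (diverging).
Lens 2: 1/d_i2 = 1/(-26.0) − 1/(-12.58) = 0.04103, so d_i2 = 24.37 cm; m₂ = −d_i2/d_o2 = +1.937.
m = m₁·m₂ = (-0.5447)(+1.937) = -1.06.

m = -1.06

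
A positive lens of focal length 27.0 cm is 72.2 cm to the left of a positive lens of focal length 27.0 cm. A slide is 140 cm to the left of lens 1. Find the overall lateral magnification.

m = +0.549

Lens 1: 1/d_i1 = 1/(27.0) − 1/(140) = 0.02989, so d_i1 = 33.45 cm; m₁ = −d_i1/d_o1 = -0.2389.
d_o2 = 72.2 − (33.45) = 38.75 cm.
Lens 2: 1/d_i2 = 1/(27.0) − 1/(38.75) = 0.01123, so d_i2 = 89.04 cm; m₂ = −d_i2/d_o2 = -2.298.
m = m₁·m₂ = (-0.2389)(-2.298) = +0.549.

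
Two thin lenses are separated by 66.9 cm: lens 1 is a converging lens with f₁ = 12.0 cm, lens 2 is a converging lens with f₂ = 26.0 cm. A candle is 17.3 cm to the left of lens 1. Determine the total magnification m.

m = +34.0

Lens 1: 1/d_i1 = 1/(12.0) − 1/(17.3) = 0.02553, so d_i1 = 39.17 cm; m₁ = −d_i1/d_o1 = -2.264.
d_o2 = 66.9 − (39.17) = 27.73 cm.
Lens 2: 1/d_i2 = 1/(26.0) − 1/(27.73) = 0.002400, so d_i2 = 416.8 cm; m₂ = −d_i2/d_o2 = -15.03.
m = m₁·m₂ = (-2.264)(-15.03) = +34.0.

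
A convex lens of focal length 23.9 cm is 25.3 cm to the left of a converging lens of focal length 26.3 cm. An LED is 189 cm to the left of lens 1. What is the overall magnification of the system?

m = -0.134

Lens 1: 1/d_i1 = 1/(23.9) − 1/(189) = 0.03655, so d_i1 = 27.36 cm; m₁ = −d_i1/d_o1 = -0.1448.
d_o2 = 25.3 − (27.36) = -2.060 cm (virtual object).
Lens 2: 1/d_i2 = 1/(26.3) − 1/(-2.060) = 0.5235, so d_i2 = 1.910 cm; m₂ = −d_i2/d_o2 = +0.9274.
m = m₁·m₂ = (-0.1448)(+0.9274) = -0.134.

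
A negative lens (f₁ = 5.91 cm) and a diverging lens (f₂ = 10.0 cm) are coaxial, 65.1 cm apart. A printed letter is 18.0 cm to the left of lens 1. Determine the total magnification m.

f₁ = −5.91 cm (diverging).
Lens 1: 1/d_i1 = 1/(-5.91) − 1/(18.0) = -0.2248, so d_i1 = -4.449 cm; m₁ = −d_i1/d_o1 = +0.2472.
d_o2 = 65.1 − (-4.449) = 69.55 cm.
f₂ = −10.0 cm (diverging).
Lens 2: 1/d_i2 = 1/(-10.0) − 1/(69.55) = -0.1144, so d_i2 = -8.743 cm; m₂ = −d_i2/d_o2 = +0.1257.
m = m₁·m₂ = (+0.2472)(+0.1257) = +0.0311.

m = +0.0311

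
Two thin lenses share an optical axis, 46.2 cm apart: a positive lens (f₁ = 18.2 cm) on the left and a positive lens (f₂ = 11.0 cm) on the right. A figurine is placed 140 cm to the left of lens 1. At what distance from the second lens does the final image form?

19.5 cm

Lens 1: 1/d_i1 = 1/f₁ − 1/d_o1 = 1/(18.2) − 1/(140) = 0.04780, so d_i1 = 20.92 cm.
The intermediate image is 20.92 cm to the right of lens 1, which is 46.2 − (20.92) = 25.28 cm to the left of lens 2, so d_o2 = +25.28 cm.
Lens 2: 1/d_i2 = 1/f₂ − 1/d_o2 = 1/(11.0) − 1/(25.28) = 0.05135, so d_i2 = 19.5 cm.
The final image is real, 19.5 cm to the right of lens 2 (overall magnification ≈ 0.12).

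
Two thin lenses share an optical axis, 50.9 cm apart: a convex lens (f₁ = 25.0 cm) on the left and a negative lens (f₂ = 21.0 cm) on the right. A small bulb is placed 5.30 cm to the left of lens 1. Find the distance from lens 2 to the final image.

Lens 1: 1/d_i1 = 1/f₁ − 1/d_o1 = 1/(25.0) − 1/(5.30) = -0.1487, so d_i1 = -6.726 cm.
The intermediate image is 6.726 cm to the left of lens 1 (virtual), which is 50.9 − (-6.726) = 57.63 cm to the left of lens 2, so d_o2 = +57.63 cm.
Lens 2 is diverging, so f₂ = −21.0 cm.
Lens 2: 1/d_i2 = 1/f₂ − 1/d_o2 = 1/(-21.0) − 1/(57.63) = -0.06497, so d_i2 = -15.4 cm.
The final image is virtual, 15.4 cm to the left of lens 2 (overall magnification ≈ 0.34).

15.4 cm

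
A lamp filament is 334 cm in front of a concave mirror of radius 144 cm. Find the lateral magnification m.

m = -0.275

f = R/2 = 144/2 = 72.00 cm.
1/d_i = 1/f − 1/d_o = 1/(72.00) − 1/(334) = 0.01089, so d_i = 91.79 cm.
m = −d_i/d_o = −(91.79)/(334) = -0.275.
The image is real, inverted and reduced, in front of the mirror.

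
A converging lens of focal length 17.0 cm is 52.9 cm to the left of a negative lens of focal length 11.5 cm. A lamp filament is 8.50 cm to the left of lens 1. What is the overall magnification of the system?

m = +0.283

Lens 1: 1/d_i1 = 1/(17.0) − 1/(8.50) = -0.05882, so d_i1 = -17.00 cm; m₁ = −d_i1/d_o1 = +2.000.
d_o2 = 52.9 − (-17.00) = 69.90 cm.
f₂ = −11.5 cm (diverging).
Lens 2: 1/d_i2 = 1/(-11.5) − 1/(69.90) = -0.1013, so d_i2 = -9.875 cm; m₂ = −d_i2/d_o2 = +0.1413.
m = m₁·m₂ = (+2.000)(+0.1413) = +0.283.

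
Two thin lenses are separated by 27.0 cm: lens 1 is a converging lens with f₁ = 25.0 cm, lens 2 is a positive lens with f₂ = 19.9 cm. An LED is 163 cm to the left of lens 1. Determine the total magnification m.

m = -0.161

Lens 1: 1/d_i1 = 1/(25.0) − 1/(163) = 0.03387, so d_i1 = 29.53 cm; m₁ = −d_i1/d_o1 = -0.1812.
d_o2 = 27.0 − (29.53) = -2.530 cm (virtual object).
Lens 2: 1/d_i2 = 1/(19.9) − 1/(-2.530) = 0.4455, so d_i2 = 2.245 cm; m₂ = −d_i2/d_o2 = +0.8872.
m = m₁·m₂ = (-0.1812)(+0.8872) = -0.161.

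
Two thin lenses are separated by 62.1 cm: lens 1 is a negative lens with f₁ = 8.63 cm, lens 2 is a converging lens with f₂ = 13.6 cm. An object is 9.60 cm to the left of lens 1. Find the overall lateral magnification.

f₁ = −8.63 cm (diverging).
Lens 1: 1/d_i1 = 1/(-8.63) − 1/(9.60) = -0.2200, so d_i1 = -4.545 cm; m₁ = −d_i1/d_o1 = +0.4734.
d_o2 = 62.1 − (-4.545) = 66.64 cm.
Lens 2: 1/d_i2 = 1/(13.6) − 1/(66.64) = 0.05852, so d_i2 = 17.09 cm; m₂ = −d_i2/d_o2 = -0.2564.
m = m₁·m₂ = (+0.4734)(-0.2564) = -0.121.

m = -0.121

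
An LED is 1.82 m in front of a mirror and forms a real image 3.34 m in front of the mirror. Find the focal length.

Real image ⇒ d_i = +3.34 m.
1/f = 1/d_o + 1/d_i = 1/(1.82) + 1/(3.34) = 0.8489, so f = 1.18 m.
Since f is positive, the mirror is concave.

f = 1.18 m (concave)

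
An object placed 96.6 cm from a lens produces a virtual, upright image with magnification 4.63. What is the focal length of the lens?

m = −d_i/d_o ⇒ d_i = −m·d_o = −(+4.63)·(96.6) = -447.3 cm.
1/f = 1/d_o + 1/d_i = 1/(96.6) + 1/(-447.3) = 0.008116, so f = 123 cm.
Since f is positive, the lens is converging.

f = 123 cm (converging)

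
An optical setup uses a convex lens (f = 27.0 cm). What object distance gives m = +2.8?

17.4 cm

m = −d_i/d_o ⇒ d_i = −m·d_o.
1/f = 1/d_o + 1/d_i = 1/d_o − 1/(m·d_o) = (1 − 1/m)/d_o, so d_o = f(1 − 1/m) = (27.00)(1 − 1/(+2.8)) = 17.4 cm.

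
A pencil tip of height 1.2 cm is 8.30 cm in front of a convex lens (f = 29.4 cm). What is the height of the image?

1/d_i = 1/f − 1/d_o = 1/(29.40) − 1/(8.30) = -0.08647, so d_i = -11.56 cm.
m = −d_i/d_o = +1.393.
|h_i| = |m|·h_o = 1.393 × 1.2 = 1.67 cm. The image is virtual, upright and enlarged, on the same side as the object.

1.67 cm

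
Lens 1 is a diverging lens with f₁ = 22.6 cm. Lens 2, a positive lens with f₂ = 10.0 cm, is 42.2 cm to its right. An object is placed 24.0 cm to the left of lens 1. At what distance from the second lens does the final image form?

Lens 1 is diverging, so f₁ = −22.6 cm.
Lens 1: 1/d_i1 = 1/f₁ − 1/d_o1 = 1/(-22.6) − 1/(24.0) = -0.08591, so d_i1 = -11.64 cm.
The intermediate image is 11.64 cm to the left of lens 1 (virtual), which is 42.2 − (-11.64) = 53.84 cm to the left of lens 2, so d_o2 = +53.84 cm.
Lens 2: 1/d_i2 = 1/f₂ − 1/d_o2 = 1/(10.0) − 1/(53.84) = 0.08143, so d_i2 = 12.3 cm.
The final image is real, 12.3 cm to the right of lens 2 (overall magnification ≈ -0.11).

12.3 cm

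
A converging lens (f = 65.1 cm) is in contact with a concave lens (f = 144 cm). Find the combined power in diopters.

P₁ = 1/f₁ = 1/(0.651 m) = +1.536 D; P₂ = 1/f₂ = 1/(-1.44 m) = -0.6944 D.
For thin lenses in contact, P = P₁ + P₂ = (+1.536) + (-0.6944) = +0.842 D.

P = +0.842 D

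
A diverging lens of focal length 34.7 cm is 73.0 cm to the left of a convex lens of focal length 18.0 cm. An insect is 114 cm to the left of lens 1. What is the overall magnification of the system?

m = -0.0515

f₁ = −34.7 cm (diverging).
Lens 1: 1/d_i1 = 1/(-34.7) − 1/(114) = -0.03759, so d_i1 = -26.60 cm; m₁ = −d_i1/d_o1 = +0.2333.
d_o2 = 73.0 − (-26.60) = 99.60 cm.
Lens 2: 1/d_i2 = 1/(18.0) − 1/(99.60) = 0.04552, so d_i2 = 21.97 cm; m₂ = −d_i2/d_o2 = -0.2206.
m = m₁·m₂ = (+0.2333)(-0.2206) = -0.0515.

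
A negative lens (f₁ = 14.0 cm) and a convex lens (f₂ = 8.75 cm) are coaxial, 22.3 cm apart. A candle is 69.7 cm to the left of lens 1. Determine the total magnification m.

m = -0.0581

f₁ = −14.0 cm (diverging).
Lens 1: 1/d_i1 = 1/(-14.0) − 1/(69.7) = -0.08578, so d_i1 = -11.66 cm; m₁ = −d_i1/d_o1 = +0.1673.
d_o2 = 22.3 − (-11.66) = 33.96 cm.
Lens 2: 1/d_i2 = 1/(8.75) − 1/(33.96) = 0.08484, so d_i2 = 11.79 cm; m₂ = −d_i2/d_o2 = -0.3471.
m = m₁·m₂ = (+0.1673)(-0.3471) = -0.0581.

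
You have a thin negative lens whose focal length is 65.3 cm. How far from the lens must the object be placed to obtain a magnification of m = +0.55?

For a negative lens, f = -65.3 cm.
m = −d_i/d_o ⇒ d_i = −m·d_o.
1/f = 1/d_o + 1/d_i = 1/d_o − 1/(m·d_o) = (1 − 1/m)/d_o, so d_o = f(1 − 1/m) = (-65.30)(1 − 1/(+0.55)) = 53.4 cm.

53.4 cm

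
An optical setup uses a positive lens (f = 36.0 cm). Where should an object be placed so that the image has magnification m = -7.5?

40.8 cm

m = −d_i/d_o ⇒ d_i = −m·d_o.
1/f = 1/d_o + 1/d_i = 1/d_o − 1/(m·d_o) = (1 − 1/m)/d_o, so d_o = f(1 − 1/m) = (36.00)(1 − 1/(-7.5)) = 40.8 cm.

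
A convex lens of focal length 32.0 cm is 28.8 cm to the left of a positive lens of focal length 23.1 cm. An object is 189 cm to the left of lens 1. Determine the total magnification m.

m = -0.143

Lens 1: 1/d_i1 = 1/(32.0) − 1/(189) = 0.02596, so d_i1 = 38.52 cm; m₁ = −d_i1/d_o1 = -0.2038.
d_o2 = 28.8 − (38.52) = -9.720 cm (virtual object).
Lens 2: 1/d_i2 = 1/(23.1) − 1/(-9.720) = 0.1462, so d_i2 = 6.841 cm; m₂ = −d_i2/d_o2 = +0.7038.
m = m₁·m₂ = (-0.2038)(+0.7038) = -0.143.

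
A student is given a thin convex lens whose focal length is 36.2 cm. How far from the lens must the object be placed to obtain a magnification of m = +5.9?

m = −d_i/d_o ⇒ d_i = −m·d_o.
1/f = 1/d_o + 1/d_i = 1/d_o − 1/(m·d_o) = (1 − 1/m)/d_o, so d_o = f(1 − 1/m) = (36.20)(1 − 1/(+5.9)) = 30.1 cm.

30.1 cm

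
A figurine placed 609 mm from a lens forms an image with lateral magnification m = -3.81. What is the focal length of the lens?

m = −d_i/d_o ⇒ d_i = −m·d_o = −(-3.81)·(609) = 2320 mm.
1/f = 1/d_o + 1/d_i = 1/(609) + 1/(2320) = 0.002073, so f = 482 mm.
Since f is positive, the lens is converging.

f = 482 mm (converging)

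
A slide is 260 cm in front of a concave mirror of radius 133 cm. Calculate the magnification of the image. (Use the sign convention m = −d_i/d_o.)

f = R/2 = 133/2 = 66.50 cm.
1/d_i = 1/f − 1/d_o = 1/(66.50) − 1/(260) = 0.01119, so d_i = 89.35 cm.
m = −d_i/d_o = −(89.35)/(260) = -0.344.
The image is real, inverted and reduced, in front of the mirror.

m = -0.344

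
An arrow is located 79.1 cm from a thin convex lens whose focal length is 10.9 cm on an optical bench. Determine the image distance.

Thin-lens equation: 1/s_i = 1/f − 1/s_o = 1/(10.90) − 1/(79.1) = 0.09174 − 0.01264 = 0.07910, so s_i = 12.6 cm.
The image is real, inverted and reduced, on the far side of the lens.

12.6 cm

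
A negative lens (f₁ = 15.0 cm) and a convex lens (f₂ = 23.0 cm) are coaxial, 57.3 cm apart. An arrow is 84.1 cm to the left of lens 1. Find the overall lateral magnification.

m = -0.0740

f₁ = −15.0 cm (diverging).
Lens 1: 1/d_i1 = 1/(-15.0) − 1/(84.1) = -0.07856, so d_i1 = -12.73 cm; m₁ = −d_i1/d_o1 = +0.1514.
d_o2 = 57.3 − (-12.73) = 70.03 cm.
Lens 2: 1/d_i2 = 1/(23.0) − 1/(70.03) = 0.02920, so d_i2 = 34.25 cm; m₂ = −d_i2/d_o2 = -0.4890.
m = m₁·m₂ = (+0.1514)(-0.4890) = -0.0740.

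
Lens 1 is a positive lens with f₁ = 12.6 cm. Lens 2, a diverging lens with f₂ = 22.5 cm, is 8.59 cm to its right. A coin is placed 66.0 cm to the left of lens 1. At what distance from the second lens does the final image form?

Lens 1: 1/d_i1 = 1/f₁ − 1/d_o1 = 1/(12.6) − 1/(66.0) = 0.06421, so d_i1 = 15.57 cm.
The intermediate image is 15.57 cm to the right of lens 1, which lies 6.980 cm to the right of lens 2 — a virtual object — so d_o2 = −6.980 cm.
Lens 2 is diverging, so f₂ = −22.5 cm.
Lens 2: 1/d_i2 = 1/f₂ − 1/d_o2 = 1/(-22.5) − 1/(-6.980) = 0.09882, so d_i2 = 10.1 cm.
The final image is real, 10.1 cm to the right of lens 2 (overall magnification ≈ -0.34).

10.1 cm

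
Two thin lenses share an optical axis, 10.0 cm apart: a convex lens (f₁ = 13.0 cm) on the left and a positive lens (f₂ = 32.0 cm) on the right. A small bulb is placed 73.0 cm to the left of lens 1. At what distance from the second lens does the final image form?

4.92 cm

Lens 1: 1/d_i1 = 1/f₁ − 1/d_o1 = 1/(13.0) − 1/(73.0) = 0.06322, so d_i1 = 15.82 cm.
The intermediate image is 15.82 cm to the right of lens 1, which lies 5.820 cm to the right of lens 2 — a virtual object — so d_o2 = −5.820 cm.
Lens 2: 1/d_i2 = 1/f₂ − 1/d_o2 = 1/(32.0) − 1/(-5.820) = 0.2031, so d_i2 = 4.92 cm.
The final image is real, 4.92 cm to the right of lens 2 (overall magnification ≈ -0.18).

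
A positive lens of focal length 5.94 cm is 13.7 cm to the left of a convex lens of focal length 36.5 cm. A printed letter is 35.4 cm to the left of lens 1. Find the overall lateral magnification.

m = -0.246

Lens 1: 1/d_i1 = 1/(5.94) − 1/(35.4) = 0.1401, so d_i1 = 7.138 cm; m₁ = −d_i1/d_o1 = -0.2016.
d_o2 = 13.7 − (7.138) = 6.562 cm.
Lens 2: 1/d_i2 = 1/(36.5) − 1/(6.562) = -0.1250, so d_i2 = -8.000 cm; m₂ = −d_i2/d_o2 = +1.219.
m = m₁·m₂ = (-0.2016)(+1.219) = -0.246.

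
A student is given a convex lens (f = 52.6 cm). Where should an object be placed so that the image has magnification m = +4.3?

40.4 cm

m = −d_i/d_o ⇒ d_i = −m·d_o.
1/f = 1/d_o + 1/d_i = 1/d_o − 1/(m·d_o) = (1 − 1/m)/d_o, so d_o = f(1 − 1/m) = (52.60)(1 − 1/(+4.3)) = 40.4 cm.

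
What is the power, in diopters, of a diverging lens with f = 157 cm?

P = -0.637 D

For a diverging lens, f = −157 cm.
f = -157 cm = -1.57 m.
P = 1/f = 1/(-1.57 m) = -0.637 D.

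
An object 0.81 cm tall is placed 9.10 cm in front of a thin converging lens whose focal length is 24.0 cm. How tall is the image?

1.30 cm

1/d_i = 1/f − 1/d_o = 1/(24.00) − 1/(9.10) = -0.06822, so d_i = -14.66 cm.
m = −d_i/d_o = +1.611.
|h_i| = |m|·h_o = 1.611 × 0.81 = 1.30 cm. The image is virtual, upright and enlarged, on the same side as the object.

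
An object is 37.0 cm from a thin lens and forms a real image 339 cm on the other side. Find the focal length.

f = 33.4 cm (converging)

Real image ⇒ d_i = +339 cm.
1/f = 1/d_o + 1/d_i = 1/(37.0) + 1/(339) = 0.02998, so f = 33.4 cm.
Since f is positive, the thin lens is converging.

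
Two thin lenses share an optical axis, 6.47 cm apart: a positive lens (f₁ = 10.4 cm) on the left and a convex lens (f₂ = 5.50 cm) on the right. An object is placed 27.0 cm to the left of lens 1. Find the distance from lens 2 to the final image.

Lens 1: 1/d_i1 = 1/f₁ − 1/d_o1 = 1/(10.4) − 1/(27.0) = 0.05912, so d_i1 = 16.92 cm.
The intermediate image is 16.92 cm to the right of lens 1, which lies 10.45 cm to the right of lens 2 — a virtual object — so d_o2 = −10.45 cm.
Lens 2: 1/d_i2 = 1/f₂ − 1/d_o2 = 1/(5.50) − 1/(-10.45) = 0.2775, so d_i2 = 3.60 cm.
The final image is real, 3.60 cm to the right of lens 2 (overall magnification ≈ -0.22).

3.60 cm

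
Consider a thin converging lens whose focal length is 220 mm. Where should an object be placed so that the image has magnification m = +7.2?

189 mm

m = −d_i/d_o ⇒ d_i = −m·d_o.
1/f = 1/d_o + 1/d_i = 1/d_o − 1/(m·d_o) = (1 − 1/m)/d_o, so d_o = f(1 − 1/m) = (220.0)(1 − 1/(+7.2)) = 189 mm.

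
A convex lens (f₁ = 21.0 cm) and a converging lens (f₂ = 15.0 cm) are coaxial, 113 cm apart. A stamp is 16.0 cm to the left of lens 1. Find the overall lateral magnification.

m = -0.381

Lens 1: 1/d_i1 = 1/(21.0) − 1/(16.0) = -0.01488, so d_i1 = -67.20 cm; m₁ = −d_i1/d_o1 = +4.200.
d_o2 = 113 − (-67.20) = 180.2 cm.
Lens 2: 1/d_i2 = 1/(15.0) − 1/(180.2) = 0.06112, so d_i2 = 16.36 cm; m₂ = −d_i2/d_o2 = -0.09080.
m = m₁·m₂ = (+4.200)(-0.09080) = -0.381.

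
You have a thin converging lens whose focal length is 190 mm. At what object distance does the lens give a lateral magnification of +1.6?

m = −d_i/d_o ⇒ d_i = −m·d_o.
1/f = 1/d_o + 1/d_i = 1/d_o − 1/(m·d_o) = (1 − 1/m)/d_o, so d_o = f(1 − 1/m) = (190.0)(1 − 1/(+1.6)) = 71.2 mm.

71.2 mm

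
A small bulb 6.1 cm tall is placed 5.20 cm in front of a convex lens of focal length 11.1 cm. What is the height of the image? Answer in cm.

1/d_i = 1/f − 1/d_o = 1/(11.10) − 1/(5.20) = -0.1022, so d_i = -9.783 cm.
m = −d_i/d_o = +1.881.
|h_i| = |m|·h_o = 1.881 × 6.1 = 11.5 cm. The image is virtual, upright and enlarged, on the same side as the object.

11.5 cm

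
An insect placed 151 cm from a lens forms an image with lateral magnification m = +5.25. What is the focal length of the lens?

m = −d_i/d_o ⇒ d_i = −m·d_o = −(+5.25)·(151) = -792.8 cm.
1/f = 1/d_o + 1/d_i = 1/(151) + 1/(-792.8) = 0.005361, so f = 187 cm.
Since f is positive, the lens is converging.

f = 187 cm (converging)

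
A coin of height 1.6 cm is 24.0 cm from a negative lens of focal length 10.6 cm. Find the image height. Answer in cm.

0.490 cm

For a negative lens, f = -10.6 cm.
1/d_i = 1/f − 1/d_o = 1/(-10.60) − 1/(24.0) = -0.1360, so d_i = -7.353 cm.
m = −d_i/d_o = +0.3064.
|h_i| = |m|·h_o = 0.3064 × 1.6 = 0.490 cm. The image is virtual, upright and reduced, on the same side as the object.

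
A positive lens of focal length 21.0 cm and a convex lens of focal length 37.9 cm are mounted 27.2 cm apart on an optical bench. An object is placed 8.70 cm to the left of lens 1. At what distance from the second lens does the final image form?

384 cm

Lens 1: 1/d_i1 = 1/f₁ − 1/d_o1 = 1/(21.0) − 1/(8.70) = -0.06732, so d_i1 = -14.85 cm.
The intermediate image is 14.85 cm to the left of lens 1 (virtual), which is 27.2 − (-14.85) = 42.05 cm to the left of lens 2, so d_o2 = +42.05 cm.
Lens 2: 1/d_i2 = 1/f₂ − 1/d_o2 = 1/(37.9) − 1/(42.05) = 0.002604, so d_i2 = 384 cm.
The final image is real, 384 cm to the right of lens 2 (overall magnification ≈ -16).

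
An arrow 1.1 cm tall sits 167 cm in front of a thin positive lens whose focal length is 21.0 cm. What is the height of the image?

0.158 cm

1/d_i = 1/f − 1/d_o = 1/(21.00) − 1/(167) = 0.04163, so d_i = 24.02 cm.
m = −d_i/d_o = -0.1438.
|h_i| = |m|·h_o = 0.1438 × 1.1 = 0.158 cm. The image is real, inverted and reduced, on the far side of the lens.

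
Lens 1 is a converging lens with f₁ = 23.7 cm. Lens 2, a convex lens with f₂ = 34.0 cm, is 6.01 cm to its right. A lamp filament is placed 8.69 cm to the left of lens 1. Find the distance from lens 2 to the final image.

47.0 cm

Lens 1: 1/d_i1 = 1/f₁ − 1/d_o1 = 1/(23.7) − 1/(8.69) = -0.07288, so d_i1 = -13.72 cm.
The intermediate image is 13.72 cm to the left of lens 1 (virtual), which is 6.01 − (-13.72) = 19.73 cm to the left of lens 2, so d_o2 = +19.73 cm.
Lens 2: 1/d_i2 = 1/f₂ − 1/d_o2 = 1/(34.0) − 1/(19.73) = -0.02127, so d_i2 = -47.0 cm.
The final image is virtual, 47.0 cm to the left of lens 2 (overall magnification ≈ 3.8).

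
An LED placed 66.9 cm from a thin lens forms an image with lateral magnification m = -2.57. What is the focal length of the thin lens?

m = −d_i/d_o ⇒ d_i = −m·d_o = −(-2.57)·(66.9) = 171.9 cm.
1/f = 1/d_o + 1/d_i = 1/(66.9) + 1/(171.9) = 0.02077, so f = 48.2 cm.
Since f is positive, the thin lens is converging.

f = 48.2 cm (converging)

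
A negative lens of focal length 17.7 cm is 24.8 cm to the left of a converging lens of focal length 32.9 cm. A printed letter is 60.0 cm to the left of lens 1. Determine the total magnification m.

f₁ = −17.7 cm (diverging).
Lens 1: 1/d_i1 = 1/(-17.7) − 1/(60.0) = -0.07316, so d_i1 = -13.67 cm; m₁ = −d_i1/d_o1 = +0.2278.
d_o2 = 24.8 − (-13.67) = 38.47 cm.
Lens 2: 1/d_i2 = 1/(32.9) − 1/(38.47) = 0.004401, so d_i2 = 227.2 cm; m₂ = −d_i2/d_o2 = -5.907.
m = m₁·m₂ = (+0.2278)(-5.907) = -1.35.

m = -1.35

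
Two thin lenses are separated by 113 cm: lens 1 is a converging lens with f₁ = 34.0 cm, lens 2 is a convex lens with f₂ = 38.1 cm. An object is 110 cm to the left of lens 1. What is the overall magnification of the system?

Lens 1: 1/d_i1 = 1/(34.0) − 1/(110) = 0.02032, so d_i1 = 49.21 cm; m₁ = −d_i1/d_o1 = -0.4474.
d_o2 = 113 − (49.21) = 63.79 cm.
Lens 2: 1/d_i2 = 1/(38.1) − 1/(63.79) = 0.01057, so d_i2 = 94.60 cm; m₂ = −d_i2/d_o2 = -1.483.
m = m₁·m₂ = (-0.4474)(-1.483) = +0.663.

m = +0.663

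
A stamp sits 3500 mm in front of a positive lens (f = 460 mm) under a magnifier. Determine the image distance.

530 mm

Thin-lens equation: 1/v = 1/f − 1/u = 1/(460.0) − 1/(3500) = 0.002174 − 0.0002857 = 0.001888, so v = 530 mm.
The image is real, inverted and reduced, on the far side of the lens.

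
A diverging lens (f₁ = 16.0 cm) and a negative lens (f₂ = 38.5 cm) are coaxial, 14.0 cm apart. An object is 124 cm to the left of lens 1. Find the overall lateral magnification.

m = +0.0660

f₁ = −16.0 cm (diverging).
Lens 1: 1/d_i1 = 1/(-16.0) − 1/(124) = -0.07056, so d_i1 = -14.17 cm; m₁ = −d_i1/d_o1 = +0.1143.
d_o2 = 14.0 − (-14.17) = 28.17 cm.
f₂ = −38.5 cm (diverging).
Lens 2: 1/d_i2 = 1/(-38.5) − 1/(28.17) = -0.06147, so d_i2 = -16.27 cm; m₂ = −d_i2/d_o2 = +0.5775.
m = m₁·m₂ = (+0.1143)(+0.5775) = +0.0660.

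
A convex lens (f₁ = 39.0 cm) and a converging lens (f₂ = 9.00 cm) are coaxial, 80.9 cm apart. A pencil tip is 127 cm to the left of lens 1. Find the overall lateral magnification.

Lens 1: 1/d_i1 = 1/(39.0) − 1/(127) = 0.01777, so d_i1 = 56.28 cm; m₁ = −d_i1/d_o1 = -0.4431.
d_o2 = 80.9 − (56.28) = 24.62 cm.
Lens 2: 1/d_i2 = 1/(9.00) − 1/(24.62) = 0.07049, so d_i2 = 14.19 cm; m₂ = −d_i2/d_o2 = -0.5762.
m = m₁·m₂ = (-0.4431)(-0.5762) = +0.255.

m = +0.255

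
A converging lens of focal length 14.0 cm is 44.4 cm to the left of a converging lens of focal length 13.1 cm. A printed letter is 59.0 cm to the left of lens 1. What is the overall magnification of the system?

m = +0.315

Lens 1: 1/d_i1 = 1/(14.0) − 1/(59.0) = 0.05448, so d_i1 = 18.36 cm; m₁ = −d_i1/d_o1 = -0.3112.
d_o2 = 44.4 − (18.36) = 26.04 cm.
Lens 2: 1/d_i2 = 1/(13.1) − 1/(26.04) = 0.03793, so d_i2 = 26.36 cm; m₂ = −d_i2/d_o2 = -1.012.
m = m₁·m₂ = (-0.3112)(-1.012) = +0.315.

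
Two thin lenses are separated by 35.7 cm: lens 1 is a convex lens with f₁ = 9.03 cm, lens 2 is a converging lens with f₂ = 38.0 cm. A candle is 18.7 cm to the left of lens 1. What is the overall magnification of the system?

Lens 1: 1/d_i1 = 1/(9.03) − 1/(18.7) = 0.05727, so d_i1 = 17.46 cm; m₁ = −d_i1/d_o1 = -0.9337.
d_o2 = 35.7 − (17.46) = 18.24 cm.
Lens 2: 1/d_i2 = 1/(38.0) − 1/(18.24) = -0.02851, so d_i2 = -35.08 cm; m₂ = −d_i2/d_o2 = +1.923.
m = m₁·m₂ = (-0.9337)(+1.923) = -1.80.

m = -1.80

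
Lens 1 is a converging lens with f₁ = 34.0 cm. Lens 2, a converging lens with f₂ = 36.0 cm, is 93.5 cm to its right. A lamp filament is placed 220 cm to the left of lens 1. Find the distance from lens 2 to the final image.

Lens 1: 1/d_i1 = 1/f₁ − 1/d_o1 = 1/(34.0) − 1/(220) = 0.02487, so d_i1 = 40.22 cm.
The intermediate image is 40.22 cm to the right of lens 1, which is 93.5 − (40.22) = 53.28 cm to the left of lens 2, so d_o2 = +53.28 cm.
Lens 2: 1/d_i2 = 1/f₂ − 1/d_o2 = 1/(36.0) − 1/(53.28) = 0.009009, so d_i2 = 111 cm.
The final image is real, 111 cm to the right of lens 2 (overall magnification ≈ 0.38).

111 cm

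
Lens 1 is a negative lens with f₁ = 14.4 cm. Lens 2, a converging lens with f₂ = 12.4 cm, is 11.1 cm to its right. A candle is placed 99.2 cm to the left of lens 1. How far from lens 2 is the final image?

Lens 1 is diverging, so f₁ = −14.4 cm.
Lens 1: 1/d_i1 = 1/f₁ − 1/d_o1 = 1/(-14.4) − 1/(99.2) = -0.07953, so d_i1 = -12.57 cm.
The intermediate image is 12.57 cm to the left of lens 1 (virtual), which is 11.1 − (-12.57) = 23.67 cm to the left of lens 2, so d_o2 = +23.67 cm.
Lens 2: 1/d_i2 = 1/f₂ − 1/d_o2 = 1/(12.4) − 1/(23.67) = 0.03840, so d_i2 = 26.0 cm.
The final image is real, 26.0 cm to the right of lens 2 (overall magnification ≈ -0.14).

26.0 cm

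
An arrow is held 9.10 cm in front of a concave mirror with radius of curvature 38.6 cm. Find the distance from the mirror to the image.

17.2 cm

f = R/2 = 38.6/2 = 19.30 cm.
Mirror equation: 1/v = 1/f − 1/u = 1/(19.30) − 1/(9.10) = 0.05181 − 0.1099 = -0.05808, so v = -17.2 cm.
The image is virtual, upright and enlarged, behind the mirror.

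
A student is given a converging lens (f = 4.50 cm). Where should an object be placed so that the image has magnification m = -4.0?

m = −d_i/d_o ⇒ d_i = −m·d_o.
1/f = 1/d_o + 1/d_i = 1/d_o − 1/(m·d_o) = (1 − 1/m)/d_o, so d_o = f(1 − 1/m) = (4.500)(1 − 1/(-4.0)) = 5.62 cm.

5.62 cm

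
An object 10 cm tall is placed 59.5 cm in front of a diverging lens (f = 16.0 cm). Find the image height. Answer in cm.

2.12 cm

For a diverging lens, f = -16.0 cm.
1/d_i = 1/f − 1/d_o = 1/(-16.00) − 1/(59.5) = -0.07931, so d_i = -12.61 cm.
m = −d_i/d_o = +0.2119.
|h_i| = |m|·h_o = 0.2119 × 10 = 2.12 cm. The image is virtual, upright and reduced, on the same side as the object.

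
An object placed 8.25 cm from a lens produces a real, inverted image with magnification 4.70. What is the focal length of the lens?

f = 6.80 cm (converging)

m = −d_i/d_o ⇒ d_i = −m·d_o = −(-4.70)·(8.25) = 38.77 cm.
1/f = 1/d_o + 1/d_i = 1/(8.25) + 1/(38.77) = 0.1470, so f = 6.80 cm.
Since f is positive, the lens is converging.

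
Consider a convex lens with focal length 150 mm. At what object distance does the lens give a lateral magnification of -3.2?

197 mm

m = −d_i/d_o ⇒ d_i = −m·d_o.
1/f = 1/d_o + 1/d_i = 1/d_o − 1/(m·d_o) = (1 − 1/m)/d_o, so d_o = f(1 − 1/m) = (150.0)(1 − 1/(-3.2)) = 197 mm.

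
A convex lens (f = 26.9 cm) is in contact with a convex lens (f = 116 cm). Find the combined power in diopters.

P = +4.58 D

P₁ = 1/f₁ = 1/(0.269 m) = +3.717 D; P₂ = 1/f₂ = 1/(1.16 m) = +0.8621 D.
For thin lenses in contact, P = P₁ + P₂ = (+3.717) + (+0.8621) = +4.58 D.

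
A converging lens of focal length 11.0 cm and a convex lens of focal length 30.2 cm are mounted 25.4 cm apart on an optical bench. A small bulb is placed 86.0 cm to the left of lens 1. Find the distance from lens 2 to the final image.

22.2 cm

Lens 1: 1/d_i1 = 1/f₁ − 1/d_o1 = 1/(11.0) − 1/(86.0) = 0.07928, so d_i1 = 12.61 cm.
The intermediate image is 12.61 cm to the right of lens 1, which is 25.4 − (12.61) = 12.79 cm to the left of lens 2, so d_o2 = +12.79 cm.
Lens 2: 1/d_i2 = 1/f₂ − 1/d_o2 = 1/(30.2) − 1/(12.79) = -0.04507, so d_i2 = -22.2 cm.
The final image is virtual, 22.2 cm to the left of lens 2 (overall magnification ≈ -0.25).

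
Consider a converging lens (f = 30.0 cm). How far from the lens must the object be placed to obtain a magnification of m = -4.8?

36.2 cm

m = −d_i/d_o ⇒ d_i = −m·d_o.
1/f = 1/d_o + 1/d_i = 1/d_o − 1/(m·d_o) = (1 − 1/m)/d_o, so d_o = f(1 − 1/m) = (30.00)(1 − 1/(-4.8)) = 36.2 cm.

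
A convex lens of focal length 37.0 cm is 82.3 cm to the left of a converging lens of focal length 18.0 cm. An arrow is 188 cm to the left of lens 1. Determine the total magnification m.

Lens 1: 1/d_i1 = 1/(37.0) − 1/(188) = 0.02171, so d_i1 = 46.07 cm; m₁ = −d_i1/d_o1 = -0.2451.
d_o2 = 82.3 − (46.07) = 36.23 cm.
Lens 2: 1/d_i2 = 1/(18.0) − 1/(36.23) = 0.02795, so d_i2 = 35.77 cm; m₂ = −d_i2/d_o2 = -0.9874.
m = m₁·m₂ = (-0.2451)(-0.9874) = +0.242.

m = +0.242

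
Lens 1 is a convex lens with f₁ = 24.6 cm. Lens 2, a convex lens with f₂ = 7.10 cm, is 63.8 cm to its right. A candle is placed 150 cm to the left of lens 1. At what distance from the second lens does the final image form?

Lens 1: 1/d_i1 = 1/f₁ − 1/d_o1 = 1/(24.6) − 1/(150) = 0.03398, so d_i1 = 29.43 cm.
The intermediate image is 29.43 cm to the right of lens 1, which is 63.8 − (29.43) = 34.37 cm to the left of lens 2, so d_o2 = +34.37 cm.
Lens 2: 1/d_i2 = 1/f₂ − 1/d_o2 = 1/(7.10) − 1/(34.37) = 0.1117, so d_i2 = 8.95 cm.
The final image is real, 8.95 cm to the right of lens 2 (overall magnification ≈ 0.051).

8.95 cm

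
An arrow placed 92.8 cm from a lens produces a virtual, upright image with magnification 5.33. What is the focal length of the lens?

m = −d_i/d_o ⇒ d_i = −m·d_o = −(+5.33)·(92.8) = -494.6 cm.
1/f = 1/d_o + 1/d_i = 1/(92.8) + 1/(-494.6) = 0.008754, so f = 114 cm.
Since f is positive, the lens is converging.

f = 114 cm (converging)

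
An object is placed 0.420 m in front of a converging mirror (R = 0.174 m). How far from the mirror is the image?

f = R/2 = 0.174/2 = 0.08700 m.
Mirror equation: 1/s_i = 1/f − 1/s_o = 1/(0.08700) − 1/(0.420) = 11.49 − 2.381 = 9.113, so s_i = 0.110 m.
The image is real, inverted and reduced, in front of the mirror.

0.110 m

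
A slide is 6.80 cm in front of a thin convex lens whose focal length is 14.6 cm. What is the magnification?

m = +1.87

1/d_i = 1/f − 1/d_o = 1/(14.60) − 1/(6.80) = -0.07857, so d_i = -12.73 cm.
m = −d_i/d_o = −(-12.73)/(6.80) = +1.87.
The image is virtual, upright and enlarged, on the same side as the object.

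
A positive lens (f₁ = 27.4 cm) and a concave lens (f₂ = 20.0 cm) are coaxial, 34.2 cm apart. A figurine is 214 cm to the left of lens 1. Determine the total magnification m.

Lens 1: 1/d_i1 = 1/(27.4) − 1/(214) = 0.03182, so d_i1 = 31.42 cm; m₁ = −d_i1/d_o1 = -0.1468.
d_o2 = 34.2 − (31.42) = 2.780 cm.
f₂ = −20.0 cm (diverging).
Lens 2: 1/d_i2 = 1/(-20.0) − 1/(2.780) = -0.4097, so d_i2 = -2.441 cm; m₂ = −d_i2/d_o2 = +0.8780.
m = m₁·m₂ = (-0.1468)(+0.8780) = -0.129.

m = -0.129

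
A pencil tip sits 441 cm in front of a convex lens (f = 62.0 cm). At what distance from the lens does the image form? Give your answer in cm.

72.1 cm

Thin-lens equation: 1/d_i = 1/f − 1/d_o = 1/(62.00) − 1/(441) = 0.01613 − 0.002268 = 0.01386, so d_i = 72.1 cm.
The image is real, inverted and reduced, on the far side of the lens.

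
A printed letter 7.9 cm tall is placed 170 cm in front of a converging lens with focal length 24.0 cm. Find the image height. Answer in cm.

1/d_i = 1/f − 1/d_o = 1/(24.00) − 1/(170) = 0.03578, so d_i = 27.95 cm.
m = −d_i/d_o = -0.1644.
|h_i| = |m|·h_o = 0.1644 × 7.9 = 1.30 cm. The image is real, inverted and reduced, on the far side of the lens.

1.30 cm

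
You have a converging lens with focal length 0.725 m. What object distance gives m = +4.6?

m = −d_i/d_o ⇒ d_i = −m·d_o.
1/f = 1/d_o + 1/d_i = 1/d_o − 1/(m·d_o) = (1 − 1/m)/d_o, so d_o = f(1 − 1/m) = (0.7250)(1 − 1/(+4.6)) = 0.567 m.

0.567 m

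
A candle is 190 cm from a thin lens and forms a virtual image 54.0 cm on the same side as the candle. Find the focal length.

f = -75.4 cm (diverging)

Virtual image ⇒ d_i = −54.0 cm.
1/f = 1/d_o + 1/d_i = 1/(190) + 1/(-54.0) = -0.01326, so f = -75.4 cm.
Since f is negative, the thin lens is diverging.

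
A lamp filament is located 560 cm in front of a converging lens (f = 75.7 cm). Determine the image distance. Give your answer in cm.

Lens equation: 1/d_i = 1/f − 1/d_o = 1/(75.70) − 1/(560) = 0.01321 − 0.001786 = 0.01142, so d_i = 87.5 cm.
The image is real, inverted and reduced, on the far side of the lens.

87.5 cm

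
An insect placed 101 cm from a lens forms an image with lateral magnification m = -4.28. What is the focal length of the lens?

f = 81.9 cm (converging)

m = −d_i/d_o ⇒ d_i = −m·d_o = −(-4.28)·(101) = 432.3 cm.
1/f = 1/d_o + 1/d_i = 1/(101) + 1/(432.3) = 0.01221, so f = 81.9 cm.
Since f is positive, the lens is converging.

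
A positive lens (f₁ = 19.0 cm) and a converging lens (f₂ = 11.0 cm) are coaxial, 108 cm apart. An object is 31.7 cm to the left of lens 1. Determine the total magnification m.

Lens 1: 1/d_i1 = 1/(19.0) − 1/(31.7) = 0.02109, so d_i1 = 47.43 cm; m₁ = −d_i1/d_o1 = -1.496.
d_o2 = 108 − (47.43) = 60.57 cm.
Lens 2: 1/d_i2 = 1/(11.0) − 1/(60.57) = 0.07440, so d_i2 = 13.44 cm; m₂ = −d_i2/d_o2 = -0.2219.
m = m₁·m₂ = (-1.496)(-0.2219) = +0.332.

m = +0.332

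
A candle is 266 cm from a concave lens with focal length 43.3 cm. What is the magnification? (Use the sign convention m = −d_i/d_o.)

For a concave lens, f = -43.3 cm.
1/d_i = 1/f − 1/d_o = 1/(-43.30) − 1/(266) = -0.02685, so d_i = -37.24 cm.
m = −d_i/d_o = −(-37.24)/(266) = +0.140.
The image is virtual, upright and reduced, on the same side as the object.

m = +0.140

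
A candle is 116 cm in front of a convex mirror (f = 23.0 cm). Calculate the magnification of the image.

For a convex mirror, f = -23.0 cm.
1/d_i = 1/f − 1/d_o = 1/(-23.00) − 1/(116) = -0.05210, so d_i = -19.19 cm.
m = −d_i/d_o = −(-19.19)/(116) = +0.165.
The image is virtual, upright and reduced, behind the mirror.

m = +0.165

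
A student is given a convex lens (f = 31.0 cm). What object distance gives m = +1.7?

m = −d_i/d_o ⇒ d_i = −m·d_o.
1/f = 1/d_o + 1/d_i = 1/d_o − 1/(m·d_o) = (1 − 1/m)/d_o, so d_o = f(1 − 1/m) = (31.00)(1 − 1/(+1.7)) = 12.8 cm.

12.8 cm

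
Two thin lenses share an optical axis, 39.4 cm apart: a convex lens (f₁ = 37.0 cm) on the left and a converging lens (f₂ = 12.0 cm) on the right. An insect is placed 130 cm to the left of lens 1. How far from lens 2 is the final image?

6.08 cm

Lens 1: 1/d_i1 = 1/f₁ − 1/d_o1 = 1/(37.0) − 1/(130) = 0.01933, so d_i1 = 51.72 cm.
The intermediate image is 51.72 cm to the right of lens 1, which lies 12.32 cm to the right of lens 2 — a virtual object — so d_o2 = −12.32 cm.
Lens 2: 1/d_i2 = 1/f₂ − 1/d_o2 = 1/(12.0) − 1/(-12.32) = 0.1645, so d_i2 = 6.08 cm.
The final image is real, 6.08 cm to the right of lens 2 (overall magnification ≈ -0.20).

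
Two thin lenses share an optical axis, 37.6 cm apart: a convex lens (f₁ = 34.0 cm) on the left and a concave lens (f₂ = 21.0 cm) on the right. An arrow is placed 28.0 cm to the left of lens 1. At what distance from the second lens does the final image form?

19.0 cm

Lens 1: 1/d_i1 = 1/f₁ − 1/d_o1 = 1/(34.0) − 1/(28.0) = -0.006303, so d_i1 = -158.7 cm.
The intermediate image is 158.7 cm to the left of lens 1 (virtual), which is 37.6 − (-158.7) = 196.3 cm to the left of lens 2, so d_o2 = +196.3 cm.
Lens 2 is diverging, so f₂ = −21.0 cm.
Lens 2: 1/d_i2 = 1/f₂ − 1/d_o2 = 1/(-21.0) − 1/(196.3) = -0.05271, so d_i2 = -19.0 cm.
The final image is virtual, 19.0 cm to the left of lens 2 (overall magnification ≈ 0.55).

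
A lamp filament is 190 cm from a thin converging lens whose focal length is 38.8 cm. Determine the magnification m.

m = -0.257

1/d_i = 1/f − 1/d_o = 1/(38.80) − 1/(190) = 0.02051, so d_i = 48.76 cm.
m = −d_i/d_o = −(48.76)/(190) = -0.257.
The image is real, inverted and reduced, on the far side of the lens.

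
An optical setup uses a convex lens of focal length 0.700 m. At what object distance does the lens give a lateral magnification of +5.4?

0.570 m

m = −d_i/d_o ⇒ d_i = −m·d_o.
1/f = 1/d_o + 1/d_i = 1/d_o − 1/(m·d_o) = (1 − 1/m)/d_o, so d_o = f(1 − 1/m) = (0.7000)(1 − 1/(+5.4)) = 0.570 m.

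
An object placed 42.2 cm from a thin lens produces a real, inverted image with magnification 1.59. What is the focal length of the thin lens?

f = 25.9 cm (converging)

m = −d_i/d_o ⇒ d_i = −m·d_o = −(-1.59)·(42.2) = 67.10 cm.
1/f = 1/d_o + 1/d_i = 1/(42.2) + 1/(67.10) = 0.03860, so f = 25.9 cm.
Since f is positive, the thin lens is converging.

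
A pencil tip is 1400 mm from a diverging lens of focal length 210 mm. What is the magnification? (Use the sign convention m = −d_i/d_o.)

m = +0.130

For a diverging lens, f = -210 mm.
1/d_i = 1/f − 1/d_o = 1/(-210.0) − 1/(1400) = -0.005476, so d_i = -182.6 mm.
m = −d_i/d_o = −(-182.6)/(1400) = +0.130.
The image is virtual, upright and reduced, on the same side as the object.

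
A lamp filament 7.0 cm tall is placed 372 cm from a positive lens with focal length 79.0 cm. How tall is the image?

1/d_i = 1/f − 1/d_o = 1/(79.00) − 1/(372) = 0.009970, so d_i = 100.3 cm.
m = −d_i/d_o = -0.2696.
|h_i| = |m|·h_o = 0.2696 × 7.0 = 1.89 cm. The image is real, inverted and reduced, on the far side of the lens.

1.89 cm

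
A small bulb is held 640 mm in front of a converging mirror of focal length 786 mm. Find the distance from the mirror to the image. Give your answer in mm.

3450 mm

Mirror equation: 1/q = 1/f − 1/p = 1/(786.0) − 1/(640) = 0.001272 − 0.001563 = -0.0002902, so q = -3450 mm.
The image is virtual, upright and enlarged, behind the mirror.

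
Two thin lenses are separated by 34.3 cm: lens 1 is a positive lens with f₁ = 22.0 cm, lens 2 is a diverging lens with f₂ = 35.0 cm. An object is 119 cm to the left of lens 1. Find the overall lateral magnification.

m = -0.188

Lens 1: 1/d_i1 = 1/(22.0) − 1/(119) = 0.03705, so d_i1 = 26.99 cm; m₁ = −d_i1/d_o1 = -0.2268.
d_o2 = 34.3 − (26.99) = 7.310 cm.
f₂ = −35.0 cm (diverging).
Lens 2: 1/d_i2 = 1/(-35.0) − 1/(7.310) = -0.1654, so d_i2 = -6.047 cm; m₂ = −d_i2/d_o2 = +0.8272.
m = m₁·m₂ = (-0.2268)(+0.8272) = -0.188.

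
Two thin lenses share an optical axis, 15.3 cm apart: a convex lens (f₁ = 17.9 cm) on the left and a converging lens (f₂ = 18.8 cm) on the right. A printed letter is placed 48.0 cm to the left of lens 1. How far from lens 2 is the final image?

Lens 1: 1/d_i1 = 1/f₁ − 1/d_o1 = 1/(17.9) − 1/(48.0) = 0.03503, so d_i1 = 28.54 cm.
The intermediate image is 28.54 cm to the right of lens 1, which lies 13.24 cm to the right of lens 2 — a virtual object — so d_o2 = −13.24 cm.
Lens 2: 1/d_i2 = 1/f₂ − 1/d_o2 = 1/(18.8) − 1/(-13.24) = 0.1287, so d_i2 = 7.77 cm.
The final image is real, 7.77 cm to the right of lens 2 (overall magnification ≈ -0.35).

7.77 cm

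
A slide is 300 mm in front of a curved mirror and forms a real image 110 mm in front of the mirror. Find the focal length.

f = 80.5 mm (concave)

Real image ⇒ d_i = +110 mm.
1/f = 1/d_o + 1/d_i = 1/(300) + 1/(110) = 0.01242, so f = 80.5 mm.
Since f is positive, the curved mirror is concave.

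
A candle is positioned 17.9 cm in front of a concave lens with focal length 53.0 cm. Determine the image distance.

For a concave lens, f = -53.0 cm.
Lens equation: 1/q = 1/f − 1/p = 1/(-53.00) − 1/(17.9) = -0.01887 − 0.05587 = -0.07473, so q = -13.4 cm.
The image is virtual, upright and reduced, on the same side as the object.

13.4 cm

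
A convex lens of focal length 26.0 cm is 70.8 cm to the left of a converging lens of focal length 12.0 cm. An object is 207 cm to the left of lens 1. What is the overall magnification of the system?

Lens 1: 1/d_i1 = 1/(26.0) − 1/(207) = 0.03363, so d_i1 = 29.73 cm; m₁ = −d_i1/d_o1 = -0.1436.
d_o2 = 70.8 − (29.73) = 41.07 cm.
Lens 2: 1/d_i2 = 1/(12.0) − 1/(41.07) = 0.05898, so d_i2 = 16.95 cm; m₂ = −d_i2/d_o2 = -0.4128.
m = m₁·m₂ = (-0.1436)(-0.4128) = +0.0593.

m = +0.0593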